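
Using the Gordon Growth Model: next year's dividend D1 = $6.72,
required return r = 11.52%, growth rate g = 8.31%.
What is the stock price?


Formula: P = D1 / (r - g)
Spread: r - g = 0.1152 - 0.0831 = 0.0321
Substituting: P = $6.72 / 0.0321
P = $209.35

$209.35


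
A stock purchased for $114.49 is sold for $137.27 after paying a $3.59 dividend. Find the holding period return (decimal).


Formula: HPR = (P1 - P0 + D) / P0
Gain: $137.27 - $114.49 + $3.59 = $26.37
HPR = $26.37 / $114.49 = 0.2303

0.2303


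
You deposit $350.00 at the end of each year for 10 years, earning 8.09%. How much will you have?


Formula: FV = PMT * ((1+r)^n - 1) / r
Growth factor: (1 + 0.0809)^10 = 2.176984
Numerator: 2.176984 - 1 = 1.176984
FV = $350.00 * 1.176984 / 0.0809 = $5,092.02

$5,092.02


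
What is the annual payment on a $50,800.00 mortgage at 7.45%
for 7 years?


Formula: PMT = PV * r / (1 - (1+r)^(-n))
Denominator: 1 - (1 + 0.0745)^(-7) = 0.395279
Numerator: $50,800.00 * 0.0745 = 3784.6
PMT = 3784.6 / 0.395279 = $9,574.50

$9,574.50


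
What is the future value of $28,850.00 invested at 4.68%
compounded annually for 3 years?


Formula: FV = P * (1 + r)^n
Substituting: FV = $28,850.00 * (1 + 0.0468)^3
Growth factor: (1.0468)^3 = 1.147073
FV = $28,850.00 * 1.147073 = $33,093.06

$33,093.06


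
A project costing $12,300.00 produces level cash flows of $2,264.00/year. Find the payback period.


Formula: Payback = investment / annual cash flow
Substituting: Payback = $12,300.00 / $2,264.00
Payback = 5.4329 years

5.4329 years


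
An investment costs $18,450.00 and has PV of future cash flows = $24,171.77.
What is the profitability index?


Formula: PI = PV(cash flows) / initial investment
Substituting: PI = $24,171.77 / $18,450.00
PI = 1.3101

1.3101


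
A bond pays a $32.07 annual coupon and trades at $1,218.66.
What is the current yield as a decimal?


Formula: Current yield = annual coupon / price
Substituting: CY = $32.07 / $1,218.66
CY = 0.026316

0.026316


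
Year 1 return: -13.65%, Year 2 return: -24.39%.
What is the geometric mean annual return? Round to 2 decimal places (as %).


Formula: Geometric mean = ((1+r1)*(1+r2))^(1/2) - 1
Product: (1 + -0.1365) * (1 + -0.2439) = 0.8635 * 0.7561 = 0.652892
Square root: 0.652892^0.5 = 0.808018
Geometric mean = 0.808018 - 1 = -0.191982
As percentage: -19.20%

-19.20%


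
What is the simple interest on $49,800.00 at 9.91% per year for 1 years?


Formula: I = P * r * t
Substituting: I = $49,800.00 * 0.0991 * 1
Step: I = $49,800.00 * 0.0991
I = $4,935.18

$4,935.18


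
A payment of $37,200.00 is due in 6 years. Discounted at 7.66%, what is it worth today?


Formula: PV = FV / (1 + r)^n
Substituting: PV = $37,200.00 / (1 + 0.0766)^6
Discount factor: (1.0766)^6 = 1.557135
PV = $37,200.00 / 1.557135 = $23,890.03

$23,890.03


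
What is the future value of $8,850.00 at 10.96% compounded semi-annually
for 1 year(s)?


Formula: FV = P * (1 + r/m)^(m*t)
Period rate: r/m = 0.1096 / 2 = 0.0548
Total periods: m*t = 2 * 1 = 2
Growth factor: (1 + 0.0548)^2 = 1.112603
FV = $8,850.00 * 1.112603 = $9,846.54

$9,846.54


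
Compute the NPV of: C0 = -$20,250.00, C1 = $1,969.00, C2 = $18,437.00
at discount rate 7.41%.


Formula: NPV = C0 + C1/(1+r) + C2/(1+r)^2
Discount C1: $1,969.00 / (1 + 0.0741) = $1,833.16
Discount C2: $18,437.00 / (1 + 0.0741)^2 = $15,980.88
NPV = -$20,250.00 + $1,833.16 + $15,980.88 = -$2,435.95

-$2,435.95


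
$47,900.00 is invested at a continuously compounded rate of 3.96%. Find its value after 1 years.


Formula: FV = P * e^(r*t)
Exponent: r*t = 0.0396 * 1 = 0.0396
e^(0.0396) = 1.040395
FV = $47,900.00 * 1.040395 = $49,834.90

$49,834.90


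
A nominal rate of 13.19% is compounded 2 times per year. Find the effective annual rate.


Formula: EAR = (1 + r/m)^m - 1
Period rate: r/m = 0.1319 / 2 = 0.06595
Compounding: (1 + 0.06595)^2 = 1.136249
EAR = 1.136249 - 1 = 0.136249

0.136249


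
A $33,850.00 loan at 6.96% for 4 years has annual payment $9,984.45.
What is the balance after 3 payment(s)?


Formula: Balance = PV*(1+r)^k - PMT*((1+r)^k - 1)/r
Growth: (1 + 0.0696)^3 = 1.22367
Accumulated factor: ((1+r)^k - 1)/r = 3.213644
Balance = $33,850.00 * 1.22367 - $9,984.45 * 3.213644
Balance = $9,334.75

$9,334.75


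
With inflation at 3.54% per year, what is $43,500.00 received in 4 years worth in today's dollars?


Formula: Real value = nominal / (1 + inflation)^years
Price level: (1 + 0.0354)^4 = 1.149298
Real value = $43,500.00 / 1.149298 = $37,849.19

$37,849.19


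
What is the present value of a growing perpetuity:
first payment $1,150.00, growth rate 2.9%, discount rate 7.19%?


Formula: PV = C / (r - g)
Spread: r - g = 0.0719 - 0.029 = 0.0429
Substituting: PV = $1,150.00 / 0.0429
PV = $26,806.53

$26,806.53


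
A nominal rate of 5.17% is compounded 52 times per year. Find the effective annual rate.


Formula: EAR = (1 + r/m)^m - 1
Period rate: r/m = 0.0517 / 52 = 0.000994
Compounding: (1 + 0.000994)^52 = 1.053033
EAR = 1.053033 - 1 = 0.053033

0.053033


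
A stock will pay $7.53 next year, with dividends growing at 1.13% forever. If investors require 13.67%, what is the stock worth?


Formula: P = D1 / (r - g)
Spread: r - g = 0.1367 - 0.0113 = 0.1254
Substituting: P = $7.53 / 0.1254
P = $60.05

$60.05


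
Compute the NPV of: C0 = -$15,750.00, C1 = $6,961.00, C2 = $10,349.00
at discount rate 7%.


Formula: NPV = C0 + C1/(1+r) + C2/(1+r)^2
Discount C1: $6,961.00 / (1 + 0.07) = $6,505.61
Discount C2: $10,349.00 / (1 + 0.07)^2 = $9,039.22
NPV = -$15,750.00 + $6,505.61 + $9,039.22 = -$205.18

-$205.18


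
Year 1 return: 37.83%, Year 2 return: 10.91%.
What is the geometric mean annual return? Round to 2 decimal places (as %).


Formula: Geometric mean = ((1+r1)*(1+r2))^(1/2) - 1
Product: (1 + 0.3783) * (1 + 0.1091) = 1.3783 * 1.1091 = 1.528673
Square root: 1.528673^0.5 = 1.236395
Geometric mean = 1.236395 - 1 = 0.236395
As percentage: 23.64%

23.64%


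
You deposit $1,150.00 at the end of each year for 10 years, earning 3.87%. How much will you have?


Formula: FV = PMT * ((1+r)^n - 1) / r
Growth factor: (1 + 0.0387)^10 = 1.461845
Numerator: 1.461845 - 1 = 0.461845
FV = $1,150.00 * 0.461845 / 0.0387 = $13,724.08

$13,724.08


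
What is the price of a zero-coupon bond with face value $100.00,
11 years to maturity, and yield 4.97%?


Formula: Price = FV / (1 + r)^n
Substituting: Price = $100.00 / (1 + 0.0497)^11
Discount factor: (1.0497)^11 = 1.704972
Price = $100.00 / 1.704972 = $58.65

$58.65


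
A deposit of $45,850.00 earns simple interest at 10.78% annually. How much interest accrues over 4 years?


Formula: I = P * r * t
Substituting: I = $45,850.00 * 0.1078 * 4
Step: I = $45,850.00 * 0.4312
I = $19,770.52

$19,770.52


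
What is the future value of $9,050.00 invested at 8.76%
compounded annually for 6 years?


Formula: FV = P * (1 + r)^n
Substituting: FV = $9,050.00 * (1 + 0.0876)^6
Growth factor: (1.0876)^6 = 1.655066
FV = $9,050.00 * 1.655066 = $14,978.34

$14,978.34


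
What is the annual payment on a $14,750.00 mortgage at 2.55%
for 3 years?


Formula: PMT = PV * r / (1 - (1+r)^(-n))
Denominator: 1 - (1 + 0.0255)^(-3) = 0.072758
Numerator: $14,750.00 * 0.0255 = 376.125
PMT = 376.125 / 0.072758 = $5,169.52

$5,169.52


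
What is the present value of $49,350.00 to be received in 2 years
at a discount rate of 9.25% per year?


Formula: PV = FV / (1 + r)^n
Substituting: PV = $49,350.00 / (1 + 0.0925)^2
Discount factor: (1.0925)^2 = 1.193556
PV = $49,350.00 / 1.193556 = $41,347.02

$41,347.02


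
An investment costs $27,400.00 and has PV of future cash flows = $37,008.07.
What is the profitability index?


Formula: PI = PV(cash flows) / initial investment
Substituting: PI = $37,008.07 / $27,400.00
PI = 1.3507

1.3507


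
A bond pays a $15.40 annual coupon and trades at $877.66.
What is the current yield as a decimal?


Formula: Current yield = annual coupon / price
Substituting: CY = $15.40 / $877.66
CY = 0.017547

0.017547


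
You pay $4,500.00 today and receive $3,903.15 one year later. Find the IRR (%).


Formula: IRR = C1/C0 - 1
Substituting: IRR = $3,903.15 / $4,500.00 - 1
Ratio: 0.867367 - 1 = -0.132633
IRR = -13.2633%

-13.2633%


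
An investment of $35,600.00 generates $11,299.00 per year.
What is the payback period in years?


Formula: Payback = investment / annual cash flow
Substituting: Payback = $35,600.00 / $11,299.00
Payback = 3.1507 years

3.1507 years


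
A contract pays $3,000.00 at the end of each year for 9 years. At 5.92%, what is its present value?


Formula: PV = PMT * (1 - (1+r)^(-n)) / r
Discount factor: (1 + 0.0592)^(-9) = 0.595934
Bracket: 1 - 0.595934 = 0.404066
PV = $3,000.00 * 0.404066 / 0.0592 = $20,476.31

$20,476.31


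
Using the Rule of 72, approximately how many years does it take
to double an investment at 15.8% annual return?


Formula: Years ≈ 72 / r
Substituting: Years ≈ 72 / 15.8
Years ≈ 4.6

4.6 years


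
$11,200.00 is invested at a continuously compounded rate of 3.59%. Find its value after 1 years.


Formula: FV = P * e^(r*t)
Exponent: r*t = 0.0359 * 1 = 0.0359
e^(0.0359) = 1.036552
FV = $11,200.00 * 1.036552 = $11,609.38

$11,609.38


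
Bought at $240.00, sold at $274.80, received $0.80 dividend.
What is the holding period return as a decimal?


Formula: HPR = (P1 - P0 + D) / P0
Gain: $274.80 - $240.00 + $0.80 = $35.60
HPR = $35.60 / $240.00 = 0.1483

0.1483


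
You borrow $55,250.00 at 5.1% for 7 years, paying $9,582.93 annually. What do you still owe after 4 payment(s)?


Formula: Balance = PV*(1+r)^k - PMT*((1+r)^k - 1)/r
Growth: (1 + 0.051)^4 = 1.220143
Accumulated factor: ((1+r)^k - 1)/r = 4.316537
Balance = $55,250.00 * 1.220143 - $9,582.93 * 4.316537
Balance = $26,047.85

$26,047.85


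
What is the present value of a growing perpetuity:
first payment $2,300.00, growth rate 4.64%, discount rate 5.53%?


Formula: PV = C / (r - g)
Spread: r - g = 0.0553 - 0.0464 = 0.0089
Substituting: PV = $2,300.00 / 0.0089
PV = $258,426.97

$258,426.97


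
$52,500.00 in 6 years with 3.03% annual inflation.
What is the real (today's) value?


Formula: Real value = nominal / (1 + inflation)^years
Price level: (1 + 0.0303)^6 = 1.196141
Real value = $52,500.00 / 1.196141 = $43,891.16

$43,891.16


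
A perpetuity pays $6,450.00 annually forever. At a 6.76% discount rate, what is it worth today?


Formula: PV = C / r
Substituting: PV = $6,450.00 / 0.0676
PV = $95,414.20

$95,414.20


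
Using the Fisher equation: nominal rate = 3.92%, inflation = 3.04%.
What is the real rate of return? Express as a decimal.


Formula: (1 + r_real) = (1 + r_nom) / (1 + inflation)
Substituting: (1 + r_real) = 1.0392 / 1.0304
(1 + r_real) = 1.00854
r_real = 1.00854 - 1 = 0.00854

0.00854


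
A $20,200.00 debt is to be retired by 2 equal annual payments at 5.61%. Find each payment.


Formula: PMT = PV * r / (1 - (1+r)^(-n))
Denominator: 1 - (1 + 0.0561)^(-2) = 0.103418
Numerator: $20,200.00 * 0.0561 = 1133.22
PMT = 1133.22 / 0.103418 = $10,957.64

$10,957.64


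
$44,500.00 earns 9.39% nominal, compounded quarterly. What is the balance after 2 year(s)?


Formula: FV = P * (1 + r/m)^(m*t)
Period rate: r/m = 0.0939 / 4 = 0.023475
Total periods: m*t = 4 * 2 = 8
Growth factor: (1 + 0.023475)^8 = 1.203976
FV = $44,500.00 * 1.203976 = $53,576.94

$53,576.94


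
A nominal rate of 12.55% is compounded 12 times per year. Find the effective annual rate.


Formula: EAR = (1 + r/m)^m - 1
Period rate: r/m = 0.1255 / 12 = 0.010458
Compounding: (1 + 0.010458)^12 = 1.132977
EAR = 1.132977 - 1 = 0.132977

0.132977


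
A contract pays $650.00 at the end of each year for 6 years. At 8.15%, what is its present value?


Formula: PV = PMT * (1 - (1+r)^(-n)) / r
Discount factor: (1 + 0.0815)^(-6) = 0.624944
Bracket: 1 - 0.624944 = 0.375056
PV = $650.00 * 0.375056 / 0.0815 = $2,991.25

$2,991.25


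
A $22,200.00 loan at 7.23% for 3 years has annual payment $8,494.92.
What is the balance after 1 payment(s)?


Formula: Balance = PV*(1+r)^k - PMT*((1+r)^k - 1)/r
Growth: (1 + 0.0723)^1 = 1.0723
Accumulated factor: ((1+r)^k - 1)/r = 1.0
Balance = $22,200.00 * 1.0723 - $8,494.92 * 1.0
Balance = $15,310.14

$15,310.14


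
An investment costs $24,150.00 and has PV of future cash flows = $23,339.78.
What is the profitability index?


Formula: PI = PV(cash flows) / initial investment
Substituting: PI = $23,339.78 / $24,150.00
PI = 0.9665

0.9665


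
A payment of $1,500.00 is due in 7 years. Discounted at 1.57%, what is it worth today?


Formula: PV = FV / (1 + r)^n
Substituting: PV = $1,500.00 / (1 + 0.0157)^7
Discount factor: (1.0157)^7 = 1.115214
PV = $1,500.00 / 1.115214 = $1,345.03

$1,345.03


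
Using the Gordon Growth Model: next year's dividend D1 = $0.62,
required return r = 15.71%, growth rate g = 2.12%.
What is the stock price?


Formula: P = D1 / (r - g)
Spread: r - g = 0.1571 - 0.0212 = 0.1359
Substituting: P = $0.62 / 0.1359
P = $4.56

$4.56


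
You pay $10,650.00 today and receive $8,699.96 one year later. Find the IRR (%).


Formula: IRR = C1/C0 - 1
Substituting: IRR = $8,699.96 / $10,650.00 - 1
Ratio: 0.816898 - 1 = -0.183102
IRR = -18.3102%

-18.3102%


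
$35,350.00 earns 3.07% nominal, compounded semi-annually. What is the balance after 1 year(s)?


Formula: FV = P * (1 + r/m)^(m*t)
Period rate: r/m = 0.0307 / 2 = 0.01535
Total periods: m*t = 2 * 1 = 2
Growth factor: (1 + 0.01535)^2 = 1.030936
FV = $35,350.00 * 1.030936 = $36,443.57

$36,443.57


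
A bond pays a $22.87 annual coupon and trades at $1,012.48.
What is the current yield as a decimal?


Formula: Current yield = annual coupon / price
Substituting: CY = $22.87 / $1,012.48
CY = 0.022588

0.022588


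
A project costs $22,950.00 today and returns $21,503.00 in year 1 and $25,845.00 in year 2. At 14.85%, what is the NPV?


Formula: NPV = C0 + C1/(1+r) + C2/(1+r)^2
Discount C1: $21,503.00 / (1 + 0.1485) = $18,722.68
Discount C2: $25,845.00 / (1 + 0.1485)^2 = $19,593.61
NPV = -$22,950.00 + $18,722.68 + $19,593.61 = $15,366.30

$15,366.30


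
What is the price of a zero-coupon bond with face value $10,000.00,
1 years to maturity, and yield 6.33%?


Formula: Price = FV / (1 + r)^n
Substituting: Price = $10,000.00 / (1 + 0.0633)^1
Discount factor: (1.0633)^1 = 1.0633
Price = $10,000.00 / 1.0633 = $9,404.68

$9,404.68


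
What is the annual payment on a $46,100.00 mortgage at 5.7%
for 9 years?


Formula: PMT = PV * r / (1 - (1+r)^(-n))
Denominator: 1 - (1 + 0.057)^(-9) = 0.392809
Numerator: $46,100.00 * 0.057 = 2627.7
PMT = 2627.7 / 0.392809 = $6,689.51

$6,689.51


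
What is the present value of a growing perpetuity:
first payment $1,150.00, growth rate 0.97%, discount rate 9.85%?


Formula: PV = C / (r - g)
Spread: r - g = 0.0985 - 0.0097 = 0.0888
Substituting: PV = $1,150.00 / 0.0888
PV = $12,950.45

$12,950.45


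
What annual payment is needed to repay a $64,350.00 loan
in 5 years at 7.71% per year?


Formula: PMT = PV * r / (1 - (1+r)^(-n))
Denominator: 1 - (1 + 0.0771)^(-5) = 0.310205
Numerator: $64,350.00 * 0.0771 = 4961.385
PMT = 4961.385 / 0.310205 = $15,993.88

$15,993.88


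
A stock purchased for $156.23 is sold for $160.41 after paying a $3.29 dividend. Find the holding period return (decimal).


Formula: HPR = (P1 - P0 + D) / P0
Gain: $160.41 - $156.23 + $3.29 = $7.47
HPR = $7.47 / $156.23 = 0.0478

0.0478


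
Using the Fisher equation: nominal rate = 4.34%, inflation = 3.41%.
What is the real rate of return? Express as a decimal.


Formula: (1 + r_real) = (1 + r_nom) / (1 + inflation)
Substituting: (1 + r_real) = 1.0434 / 1.0341
(1 + r_real) = 1.008993
r_real = 1.008993 - 1 = 0.008993

0.008993


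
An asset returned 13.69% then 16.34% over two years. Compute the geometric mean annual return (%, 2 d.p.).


Formula: Geometric mean = ((1+r1)*(1+r2))^(1/2) - 1
Product: (1 + 0.1369) * (1 + 0.1634) = 1.1369 * 1.1634 = 1.322669
Square root: 1.322669^0.5 = 1.150074
Geometric mean = 1.150074 - 1 = 0.150074
As percentage: 15.01%

15.01%


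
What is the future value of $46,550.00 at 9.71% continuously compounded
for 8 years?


Formula: FV = P * e^(r*t)
Exponent: r*t = 0.0971 * 8 = 0.7768
e^(0.7768) = 2.174503
FV = $46,550.00 * 2.174503 = $101,223.10

$101,223.10


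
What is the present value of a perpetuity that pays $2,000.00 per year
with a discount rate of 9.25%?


Formula: PV = C / r
Substituting: PV = $2,000.00 / 0.0925
PV = $21,621.62

$21,621.62


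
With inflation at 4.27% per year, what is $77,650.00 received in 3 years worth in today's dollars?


Formula: Real value = nominal / (1 + inflation)^years
Price level: (1 + 0.0427)^3 = 1.133648
Real value = $77,650.00 / 1.133648 = $68,495.70

$68,495.70


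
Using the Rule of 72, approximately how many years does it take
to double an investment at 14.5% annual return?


Formula: Years ≈ 72 / r
Substituting: Years ≈ 72 / 14.5
Years ≈ 5.0

5.0 years


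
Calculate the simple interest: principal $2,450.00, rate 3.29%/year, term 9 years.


Formula: I = P * r * t
Substituting: I = $2,450.00 * 0.0329 * 9
Step: I = $2,450.00 * 0.2961
I = $725.45

$725.45


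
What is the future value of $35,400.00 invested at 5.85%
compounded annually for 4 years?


Formula: FV = P * (1 + r)^n
Substituting: FV = $35,400.00 * (1 + 0.0585)^4
Growth factor: (1.0585)^4 = 1.255346
FV = $35,400.00 * 1.255346 = $44,439.25

$44,439.25


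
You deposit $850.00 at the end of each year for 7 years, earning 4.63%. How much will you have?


Formula: FV = PMT * ((1+r)^n - 1) / r
Growth factor: (1 + 0.0463)^7 = 1.372757
Numerator: 1.372757 - 1 = 0.372757
FV = $850.00 * 0.372757 / 0.0463 = $6,843.27

$6,843.27


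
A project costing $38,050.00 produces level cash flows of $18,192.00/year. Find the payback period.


Formula: Payback = investment / annual cash flow
Substituting: Payback = $38,050.00 / $18,192.00
Payback = 2.0916 years

2.0916 years


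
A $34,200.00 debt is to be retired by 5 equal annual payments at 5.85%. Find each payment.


Formula: PMT = PV * r / (1 - (1+r)^(-n))
Denominator: 1 - (1 + 0.0585)^(-5) = 0.247432
Numerator: $34,200.00 * 0.0585 = 2000.7
PMT = 2000.7 / 0.247432 = $8,085.85

$8,085.85


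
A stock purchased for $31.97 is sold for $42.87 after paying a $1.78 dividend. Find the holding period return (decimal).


Formula: HPR = (P1 - P0 + D) / P0
Gain: $42.87 - $31.97 + $1.78 = $12.68
HPR = $12.68 / $31.97 = 0.3966

0.3966


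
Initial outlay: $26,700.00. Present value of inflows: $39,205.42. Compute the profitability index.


Formula: PI = PV(cash flows) / initial investment
Substituting: PI = $39,205.42 / $26,700.00
PI = 1.4684

1.4684


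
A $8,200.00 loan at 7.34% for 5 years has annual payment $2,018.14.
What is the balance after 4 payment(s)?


Formula: Balance = PV*(1+r)^k - PMT*((1+r)^k - 1)/r
Growth: (1 + 0.0734)^4 = 1.327536
Accumulated factor: ((1+r)^k - 1)/r = 4.462346
Balance = $8,200.00 * 1.327536 - $2,018.14 * 4.462346
Balance = $1,880.16

$1,880.16


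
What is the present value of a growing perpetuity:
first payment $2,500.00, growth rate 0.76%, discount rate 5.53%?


Formula: PV = C / (r - g)
Spread: r - g = 0.0553 - 0.0076 = 0.0477
Substituting: PV = $2,500.00 / 0.0477
PV = $52,410.90

$52,410.90


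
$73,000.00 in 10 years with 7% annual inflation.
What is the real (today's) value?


Formula: Real value = nominal / (1 + inflation)^years
Price level: (1 + 0.07)^10 = 1.967151
Real value = $73,000.00 / 1.967151 = $37,109.50

$37,109.50


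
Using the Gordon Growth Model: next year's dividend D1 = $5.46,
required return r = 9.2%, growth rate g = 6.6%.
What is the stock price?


Formula: P = D1 / (r - g)
Spread: r - g = 0.092 - 0.066 = 0.026
Substituting: P = $5.46 / 0.026
P = $210.00

$210.00


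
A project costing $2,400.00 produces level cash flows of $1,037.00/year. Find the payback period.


Formula: Payback = investment / annual cash flow
Substituting: Payback = $2,400.00 / $1,037.00
Payback = 2.3144 years

2.3144 years


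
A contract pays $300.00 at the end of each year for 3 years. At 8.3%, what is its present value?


Formula: PV = PMT * (1 - (1+r)^(-n)) / r
Discount factor: (1 + 0.083)^(-3) = 0.787254
Bracket: 1 - 0.787254 = 0.212746
PV = $300.00 * 0.212746 / 0.083 = $768.96

$768.96


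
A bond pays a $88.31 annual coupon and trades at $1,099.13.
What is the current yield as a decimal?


Formula: Current yield = annual coupon / price
Substituting: CY = $88.31 / $1,099.13
CY = 0.080345

0.080345


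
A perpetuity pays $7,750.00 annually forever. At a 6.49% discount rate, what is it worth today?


Formula: PV = C / r
Substituting: PV = $7,750.00 / 0.0649
PV = $119,414.48

$119,414.48


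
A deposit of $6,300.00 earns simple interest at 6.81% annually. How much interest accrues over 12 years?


Formula: I = P * r * t
Substituting: I = $6,300.00 * 0.0681 * 12
Step: I = $6,300.00 * 0.8172
I = $5,148.36

$5,148.36


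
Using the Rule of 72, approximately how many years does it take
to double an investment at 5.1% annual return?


Formula: Years ≈ 72 / r
Substituting: Years ≈ 72 / 5.1
Years ≈ 14.1

14.1 years


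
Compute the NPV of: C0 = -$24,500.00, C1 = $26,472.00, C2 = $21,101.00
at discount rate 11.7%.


Formula: NPV = C0 + C1/(1+r) + C2/(1+r)^2
Discount C1: $26,472.00 / (1 + 0.117) = $23,699.19
Discount C2: $21,101.00 / (1 + 0.117)^2 = $16,912.07
NPV = -$24,500.00 + $23,699.19 + $16,912.07 = $16,111.26

$16,111.26


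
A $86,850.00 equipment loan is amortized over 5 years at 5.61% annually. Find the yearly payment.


Formula: PMT = PV * r / (1 - (1+r)^(-n))
Denominator: 1 - (1 + 0.0561)^(-5) = 0.238842
Numerator: $86,850.00 * 0.0561 = 4872.285
PMT = 4872.285 / 0.238842 = $20,399.61

$20,399.61


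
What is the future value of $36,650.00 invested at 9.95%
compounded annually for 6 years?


Formula: FV = P * (1 + r)^n
Substituting: FV = $36,650.00 * (1 + 0.0995)^6
Growth factor: (1.0995)^6 = 1.766735
FV = $36,650.00 * 1.766735 = $64,750.84

$64,750.84


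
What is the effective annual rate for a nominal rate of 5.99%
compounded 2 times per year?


Formula: EAR = (1 + r/m)^m - 1
Period rate: r/m = 0.0599 / 2 = 0.02995
Compounding: (1 + 0.02995)^2 = 1.060797
EAR = 1.060797 - 1 = 0.060797

0.060797


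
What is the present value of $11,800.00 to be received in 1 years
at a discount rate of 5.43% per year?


Formula: PV = FV / (1 + r)^n
Substituting: PV = $11,800.00 / (1 + 0.0543)^1
Discount factor: (1.0543)^1 = 1.0543
PV = $11,800.00 / 1.0543 = $11,192.26

$11,192.26


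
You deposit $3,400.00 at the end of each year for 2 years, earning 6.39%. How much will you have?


Formula: FV = PMT * ((1+r)^n - 1) / r
Growth factor: (1 + 0.0639)^2 = 1.131883
Numerator: 1.131883 - 1 = 0.131883
FV = $3,400.00 * 0.131883 / 0.0639 = $7,017.26

$7,017.26


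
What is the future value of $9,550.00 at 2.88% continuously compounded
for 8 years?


Formula: FV = P * e^(r*t)
Exponent: r*t = 0.0288 * 8 = 0.2304
e^(0.2304) = 1.259104
FV = $9,550.00 * 1.259104 = $12,024.44

$12,024.44


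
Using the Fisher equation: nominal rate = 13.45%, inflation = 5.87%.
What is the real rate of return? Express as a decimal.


Formula: (1 + r_real) = (1 + r_nom) / (1 + inflation)
Substituting: (1 + r_real) = 1.1345 / 1.0587
(1 + r_real) = 1.071597
r_real = 1.071597 - 1 = 0.071597

0.071597


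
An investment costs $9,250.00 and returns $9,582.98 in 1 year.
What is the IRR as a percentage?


Formula: IRR = C1/C0 - 1
Substituting: IRR = $9,582.98 / $9,250.00 - 1
Ratio: 1.035998 - 1 = 0.035998
IRR = 3.5998%

3.5998%


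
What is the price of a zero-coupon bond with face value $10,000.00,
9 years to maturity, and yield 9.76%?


Formula: Price = FV / (1 + r)^n
Substituting: Price = $10,000.00 / (1 + 0.0976)^9
Discount factor: (1.0976)^9 = 2.312048
Price = $10,000.00 / 2.312048 = $4,325.17

$4,325.17


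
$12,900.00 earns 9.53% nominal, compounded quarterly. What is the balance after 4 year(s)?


Formula: FV = P * (1 + r/m)^(m*t)
Period rate: r/m = 0.0953 / 4 = 0.023825
Total periods: m*t = 4 * 4 = 16
Growth factor: (1 + 0.023825)^16 = 1.45751
FV = $12,900.00 * 1.45751 = $18,801.88

$18,801.88


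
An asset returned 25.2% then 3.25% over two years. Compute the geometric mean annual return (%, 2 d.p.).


Formula: Geometric mean = ((1+r1)*(1+r2))^(1/2) - 1
Product: (1 + 0.252) * (1 + 0.0325) = 1.252 * 1.0325 = 1.29269
Square root: 1.29269^0.5 = 1.136965
Geometric mean = 1.136965 - 1 = 0.136965
As percentage: 13.70%

13.70%


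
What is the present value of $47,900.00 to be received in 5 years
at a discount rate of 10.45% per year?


Formula: PV = FV / (1 + r)^n
Substituting: PV = $47,900.00 / (1 + 0.1045)^5
Discount factor: (1.1045)^5 = 1.643723
PV = $47,900.00 / 1.643723 = $29,141.17

$29,141.17


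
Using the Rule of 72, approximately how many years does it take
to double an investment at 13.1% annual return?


Formula: Years ≈ 72 / r
Substituting: Years ≈ 72 / 13.1
Years ≈ 5.5

5.5 years


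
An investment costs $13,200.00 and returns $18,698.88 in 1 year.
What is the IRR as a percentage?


Formula: IRR = C1/C0 - 1
Substituting: IRR = $18,698.88 / $13,200.00 - 1
Ratio: 1.416582 - 1 = 0.416582
IRR = 41.6582%

41.6582%


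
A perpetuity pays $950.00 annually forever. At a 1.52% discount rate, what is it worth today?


Formula: PV = C / r
Substituting: PV = $950.00 / 0.0152
PV = $62,500.00

$62,500.00


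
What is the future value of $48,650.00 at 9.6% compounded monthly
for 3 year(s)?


Formula: FV = P * (1 + r/m)^(m*t)
Period rate: r/m = 0.096 / 12 = 0.008
Total periods: m*t = 12 * 3 = 36
Growth factor: (1 + 0.008)^36 = 1.33223
FV = $48,650.00 * 1.33223 = $64,812.98

$64,812.98


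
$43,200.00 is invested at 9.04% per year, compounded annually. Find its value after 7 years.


Formula: FV = P * (1 + r)^n
Substituting: FV = $43,200.00 * (1 + 0.0904)^7
Growth factor: (1.0904)^7 = 1.83274
FV = $43,200.00 * 1.83274 = $79,174.38

$79,174.38


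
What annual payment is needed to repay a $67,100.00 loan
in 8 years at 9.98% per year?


Formula: PMT = PV * r / (1 - (1+r)^(-n))
Denominator: 1 - (1 + 0.0998)^(-8) = 0.532814
Numerator: $67,100.00 * 0.0998 = 6696.58
PMT = 6696.58 / 0.532814 = $12,568.34

$12,568.34


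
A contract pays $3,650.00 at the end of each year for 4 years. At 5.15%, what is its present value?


Formula: PV = PMT * (1 - (1+r)^(-n)) / r
Discount factor: (1 + 0.0515)^(-4) = 0.818018
Bracket: 1 - 0.818018 = 0.181982
PV = $3,650.00 * 0.181982 / 0.0515 = $12,897.75

$12,897.75


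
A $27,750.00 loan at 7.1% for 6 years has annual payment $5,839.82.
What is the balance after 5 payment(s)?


Formula: Balance = PV*(1+r)^k - PMT*((1+r)^k - 1)/r
Growth: (1 + 0.071)^5 = 1.409118
Accumulated factor: ((1+r)^k - 1)/r = 5.762225
Balance = $27,750.00 * 1.409118 - $5,839.82 * 5.762225
Balance = $5,452.67

$5,452.67


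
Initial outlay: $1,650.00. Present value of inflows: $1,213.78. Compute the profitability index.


Formula: PI = PV(cash flows) / initial investment
Substituting: PI = $1,213.78 / $1,650.00
PI = 0.7356

0.7356


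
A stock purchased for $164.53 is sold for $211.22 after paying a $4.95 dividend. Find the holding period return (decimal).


Formula: HPR = (P1 - P0 + D) / P0
Gain: $211.22 - $164.53 + $4.95 = $51.64
HPR = $51.64 / $164.53 = 0.3139

0.3139


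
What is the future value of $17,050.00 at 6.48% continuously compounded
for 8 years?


Formula: FV = P * e^(r*t)
Exponent: r*t = 0.0648 * 8 = 0.5184
e^(0.5184) = 1.679339
FV = $17,050.00 * 1.679339 = $28,632.72

$28,632.72


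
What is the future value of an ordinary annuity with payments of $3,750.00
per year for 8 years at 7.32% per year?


Formula: FV = PMT * ((1+r)^n - 1) / r
Growth factor: (1 + 0.0732)^8 = 1.759727
Numerator: 1.759727 - 1 = 0.759727
FV = $3,750.00 * 0.759727 / 0.0732 = $38,920.44

$38,920.44


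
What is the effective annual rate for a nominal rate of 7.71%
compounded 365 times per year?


Formula: EAR = (1 + r/m)^m - 1
Period rate: r/m = 0.0771 / 365 = 0.000211
Compounding: (1 + 0.000211)^365 = 1.080141
EAR = 1.080141 - 1 = 0.080141

0.080141


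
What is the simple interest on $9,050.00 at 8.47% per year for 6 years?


Formula: I = P * r * t
Substituting: I = $9,050.00 * 0.0847 * 6
Step: I = $9,050.00 * 0.5082
I = $4,599.21

$4,599.21


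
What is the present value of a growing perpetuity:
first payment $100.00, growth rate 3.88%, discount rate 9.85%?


Formula: PV = C / (r - g)
Spread: r - g = 0.0985 - 0.0388 = 0.0597
Substituting: PV = $100.00 / 0.0597
PV = $1,675.04

$1,675.04


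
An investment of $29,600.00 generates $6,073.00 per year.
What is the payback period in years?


Formula: Payback = investment / annual cash flow
Substituting: Payback = $29,600.00 / $6,073.00
Payback = 4.874 years

4.874 years


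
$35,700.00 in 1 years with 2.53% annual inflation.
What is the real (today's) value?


Formula: Real value = nominal / (1 + inflation)^years
Price level: (1 + 0.0253)^1 = 1.0253
Real value = $35,700.00 / 1.0253 = $34,819.08

$34,819.08


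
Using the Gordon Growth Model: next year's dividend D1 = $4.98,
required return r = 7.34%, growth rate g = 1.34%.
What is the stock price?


Formula: P = D1 / (r - g)
Spread: r - g = 0.0734 - 0.0134 = 0.06
Substituting: P = $4.98 / 0.06
P = $83.00

$83.00


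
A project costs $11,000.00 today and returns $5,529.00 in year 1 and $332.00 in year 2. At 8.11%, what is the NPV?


Formula: NPV = C0 + C1/(1+r) + C2/(1+r)^2
Discount C1: $5,529.00 / (1 + 0.0811) = $5,114.24
Discount C2: $332.00 / (1 + 0.0811)^2 = $284.06
NPV = -$11,000.00 + $5,114.24 + $284.06 = -$5,601.71

-$5,601.71


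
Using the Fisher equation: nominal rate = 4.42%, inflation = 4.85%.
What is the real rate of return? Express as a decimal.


Formula: (1 + r_real) = (1 + r_nom) / (1 + inflation)
Substituting: (1 + r_real) = 1.0442 / 1.0485
(1 + r_real) = 0.995899
r_real = 0.995899 - 1 = -0.004101

-0.004101


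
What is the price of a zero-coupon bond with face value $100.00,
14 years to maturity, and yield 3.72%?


Formula: Price = FV / (1 + r)^n
Substituting: Price = $100.00 / (1 + 0.0372)^14
Discount factor: (1.0372)^14 = 1.667536
Price = $100.00 / 1.667536 = $59.97

$59.97


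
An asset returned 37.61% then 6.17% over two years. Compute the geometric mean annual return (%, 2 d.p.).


Formula: Geometric mean = ((1+r1)*(1+r2))^(1/2) - 1
Product: (1 + 0.3761) * (1 + 0.0617) = 1.3761 * 1.0617 = 1.461005
Square root: 1.461005^0.5 = 1.208721
Geometric mean = 1.208721 - 1 = 0.208721
As percentage: 20.87%

20.87%


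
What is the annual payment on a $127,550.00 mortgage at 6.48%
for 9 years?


Formula: PMT = PV * r / (1 - (1+r)^(-n))
Denominator: 1 - (1 + 0.0648)^(-9) = 0.431687
Numerator: $127,550.00 * 0.0648 = 8265.24
PMT = 8265.24 / 0.431687 = $19,146.37

$19,146.37


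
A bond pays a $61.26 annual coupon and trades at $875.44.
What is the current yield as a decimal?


Formula: Current yield = annual coupon / price
Substituting: CY = $61.26 / $875.44
CY = 0.069976

0.069976


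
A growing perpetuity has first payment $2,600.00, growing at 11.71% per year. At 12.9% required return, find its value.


Formula: PV = C / (r - g)
Spread: r - g = 0.129 - 0.1171 = 0.0119
Substituting: PV = $2,600.00 / 0.0119
PV = $218,487.39

$218,487.39


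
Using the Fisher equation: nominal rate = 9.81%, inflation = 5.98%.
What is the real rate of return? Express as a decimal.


Formula: (1 + r_real) = (1 + r_nom) / (1 + inflation)
Substituting: (1 + r_real) = 1.0981 / 1.0598
(1 + r_real) = 1.036139
r_real = 1.036139 - 1 = 0.036139

0.036139


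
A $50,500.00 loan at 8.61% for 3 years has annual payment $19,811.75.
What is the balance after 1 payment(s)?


Formula: Balance = PV*(1+r)^k - PMT*((1+r)^k - 1)/r
Growth: (1 + 0.0861)^1 = 1.0861
Accumulated factor: ((1+r)^k - 1)/r = 1.0
Balance = $50,500.00 * 1.0861 - $19,811.75 * 1.0
Balance = $35,036.30

$35,036.30


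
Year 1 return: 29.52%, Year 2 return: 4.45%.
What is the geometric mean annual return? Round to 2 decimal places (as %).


Formula: Geometric mean = ((1+r1)*(1+r2))^(1/2) - 1
Product: (1 + 0.2952) * (1 + 0.0445) = 1.2952 * 1.0445 = 1.352836
Square root: 1.352836^0.5 = 1.163115
Geometric mean = 1.163115 - 1 = 0.163115
As percentage: 16.31%

16.31%


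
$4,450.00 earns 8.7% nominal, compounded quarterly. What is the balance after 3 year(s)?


Formula: FV = P * (1 + r/m)^(m*t)
Period rate: r/m = 0.087 / 4 = 0.02175
Total periods: m*t = 4 * 3 = 12
Growth factor: (1 + 0.02175)^12 = 1.2946
FV = $4,450.00 * 1.2946 = $5,760.97

$5,760.97


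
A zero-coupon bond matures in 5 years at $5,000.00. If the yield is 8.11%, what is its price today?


Formula: Price = FV / (1 + r)^n
Substituting: Price = $5,000.00 / (1 + 0.0811)^5
Discount factor: (1.0811)^5 = 1.476826
Price = $5,000.00 / 1.476826 = $3,385.64

$3,385.64


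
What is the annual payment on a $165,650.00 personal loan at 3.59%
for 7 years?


Formula: PMT = PV * r / (1 - (1+r)^(-n))
Denominator: 1 - (1 + 0.0359)^(-7) = 0.218777
Numerator: $165,650.00 * 0.0359 = 5946.835
PMT = 5946.835 / 0.218777 = $27,182.21

$27,182.21


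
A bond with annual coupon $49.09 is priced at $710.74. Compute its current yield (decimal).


Formula: Current yield = annual coupon / price
Substituting: CY = $49.09 / $710.74
CY = 0.069069

0.069069


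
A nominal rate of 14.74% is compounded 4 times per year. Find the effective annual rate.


Formula: EAR = (1 + r/m)^m - 1
Period rate: r/m = 0.1474 / 4 = 0.03685
Compounding: (1 + 0.03685)^4 = 1.15575
EAR = 1.15575 - 1 = 0.15575

0.15575


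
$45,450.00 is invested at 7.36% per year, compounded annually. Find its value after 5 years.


Formula: FV = P * (1 + r)^n
Substituting: FV = $45,450.00 * (1 + 0.0736)^5
Growth factor: (1.0736)^5 = 1.426305
FV = $45,450.00 * 1.426305 = $64,825.58

$64,825.58


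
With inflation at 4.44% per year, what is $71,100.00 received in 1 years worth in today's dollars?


Formula: Real value = nominal / (1 + inflation)^years
Price level: (1 + 0.0444)^1 = 1.0444
Real value = $71,100.00 / 1.0444 = $68,077.36

$68,077.36


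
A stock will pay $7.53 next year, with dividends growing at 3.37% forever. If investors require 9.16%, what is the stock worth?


Formula: P = D1 / (r - g)
Spread: r - g = 0.0916 - 0.0337 = 0.0579
Substituting: P = $7.53 / 0.0579
P = $130.05

$130.05


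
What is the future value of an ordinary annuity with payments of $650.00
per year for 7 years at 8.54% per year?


Formula: FV = PMT * ((1+r)^n - 1) / r
Growth factor: (1 + 0.0854)^7 = 1.774715
Numerator: 1.774715 - 1 = 0.774715
FV = $650.00 * 0.774715 / 0.0854 = $5,896.55

$5,896.55


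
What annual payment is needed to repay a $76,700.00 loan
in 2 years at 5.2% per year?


Formula: PMT = PV * r / (1 - (1+r)^(-n))
Denominator: 1 - (1 + 0.052)^(-2) = 0.096416
Numerator: $76,700.00 * 0.052 = 3988.4
PMT = 3988.4 / 0.096416 = $41,366.57

$41,366.57


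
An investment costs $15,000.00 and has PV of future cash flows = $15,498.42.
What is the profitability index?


Formula: PI = PV(cash flows) / initial investment
Substituting: PI = $15,498.42 / $15,000.00
PI = 1.0332

1.0332


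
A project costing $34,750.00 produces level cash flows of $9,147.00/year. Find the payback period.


Formula: Payback = investment / annual cash flow
Substituting: Payback = $34,750.00 / $9,147.00
Payback = 3.7991 years

3.7991 years


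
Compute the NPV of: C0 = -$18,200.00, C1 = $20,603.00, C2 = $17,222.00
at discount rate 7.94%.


Formula: NPV = C0 + C1/(1+r) + C2/(1+r)^2
Discount C1: $20,603.00 / (1 + 0.0794) = $19,087.46
Discount C2: $17,222.00 / (1 + 0.0794)^2 = $14,781.51
NPV = -$18,200.00 + $19,087.46 + $14,781.51 = $15,668.96

$15,668.96


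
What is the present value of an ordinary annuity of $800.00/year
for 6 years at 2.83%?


Formula: PV = PMT * (1 - (1+r)^(-n)) / r
Discount factor: (1 + 0.0283)^(-6) = 0.845826
Bracket: 1 - 0.845826 = 0.154174
PV = $800.00 * 0.154174 / 0.0283 = $4,358.28

$4,358.28


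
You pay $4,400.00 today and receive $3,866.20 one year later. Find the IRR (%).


Formula: IRR = C1/C0 - 1
Substituting: IRR = $3,866.20 / $4,400.00 - 1
Ratio: 0.878682 - 1 = -0.121318
IRR = -12.1318%

-12.1318%


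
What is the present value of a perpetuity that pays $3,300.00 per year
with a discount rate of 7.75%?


Formula: PV = C / r
Substituting: PV = $3,300.00 / 0.0775
PV = $42,580.65

$42,580.65


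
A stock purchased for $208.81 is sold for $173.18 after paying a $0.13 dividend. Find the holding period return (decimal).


Formula: HPR = (P1 - P0 + D) / P0
Gain: $173.18 - $208.81 + $0.13 = -$35.50
HPR = -$35.50 / $208.81 = -0.17

-0.17


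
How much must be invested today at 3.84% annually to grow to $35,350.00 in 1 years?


Formula: PV = FV / (1 + r)^n
Substituting: PV = $35,350.00 / (1 + 0.0384)^1
Discount factor: (1.0384)^1 = 1.0384
PV = $35,350.00 / 1.0384 = $34,042.76

$34,042.76


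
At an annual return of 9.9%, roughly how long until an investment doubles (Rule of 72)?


Formula: Years ≈ 72 / r
Substituting: Years ≈ 72 / 9.9
Years ≈ 7.3

7.3 years


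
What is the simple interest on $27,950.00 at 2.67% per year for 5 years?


Formula: I = P * r * t
Substituting: I = $27,950.00 * 0.0267 * 5
Step: I = $27,950.00 * 0.1335
I = $3,731.33

$3,731.33


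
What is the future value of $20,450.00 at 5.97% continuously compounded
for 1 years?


Formula: FV = P * e^(r*t)
Exponent: r*t = 0.0597 * 1 = 0.0597
e^(0.0597) = 1.061518
FV = $20,450.00 * 1.061518 = $21,708.04

$21,708.04


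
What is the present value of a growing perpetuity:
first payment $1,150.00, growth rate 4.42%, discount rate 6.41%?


Formula: PV = C / (r - g)
Spread: r - g = 0.0641 - 0.0442 = 0.0199
Substituting: PV = $1,150.00 / 0.0199
PV = $57,788.94

$57,788.94


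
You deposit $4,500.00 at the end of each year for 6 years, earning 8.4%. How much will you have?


Formula: FV = PMT * ((1+r)^n - 1) / r
Growth factor: (1 + 0.084)^6 = 1.622466
Numerator: 1.622466 - 1 = 0.622466
FV = $4,500.00 * 0.622466 / 0.084 = $33,346.41

$33,346.41


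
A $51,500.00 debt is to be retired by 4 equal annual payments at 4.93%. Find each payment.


Formula: PMT = PV * r / (1 - (1+r)^(-n))
Denominator: 1 - (1 + 0.0493)^(-4) = 0.1751
Numerator: $51,500.00 * 0.0493 = 2538.95
PMT = 2538.95 / 0.1751 = $14,500.00

$14,500.00


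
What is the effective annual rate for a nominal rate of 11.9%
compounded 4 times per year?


Formula: EAR = (1 + r/m)^m - 1
Period rate: r/m = 0.119 / 4 = 0.02975
Compounding: (1 + 0.02975)^4 = 1.124416
EAR = 1.124416 - 1 = 0.124416

0.124416


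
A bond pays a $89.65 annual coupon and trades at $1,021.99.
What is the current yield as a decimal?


Formula: Current yield = annual coupon / price
Substituting: CY = $89.65 / $1,021.99
CY = 0.087721

0.087721


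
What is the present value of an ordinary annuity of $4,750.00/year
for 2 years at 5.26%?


Formula: PV = PMT * (1 - (1+r)^(-n)) / r
Discount factor: (1 + 0.0526)^(-2) = 0.902554
Bracket: 1 - 0.902554 = 0.097446
PV = $4,750.00 * 0.097446 / 0.0526 = $8,799.77

$8,799.77


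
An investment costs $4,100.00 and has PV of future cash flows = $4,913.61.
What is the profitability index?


Formula: PI = PV(cash flows) / initial investment
Substituting: PI = $4,913.61 / $4,100.00
PI = 1.1984

1.1984


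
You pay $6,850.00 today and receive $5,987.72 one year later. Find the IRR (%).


Formula: IRR = C1/C0 - 1
Substituting: IRR = $5,987.72 / $6,850.00 - 1
Ratio: 0.87412 - 1 = -0.12588
IRR = -12.588%

-12.588%
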